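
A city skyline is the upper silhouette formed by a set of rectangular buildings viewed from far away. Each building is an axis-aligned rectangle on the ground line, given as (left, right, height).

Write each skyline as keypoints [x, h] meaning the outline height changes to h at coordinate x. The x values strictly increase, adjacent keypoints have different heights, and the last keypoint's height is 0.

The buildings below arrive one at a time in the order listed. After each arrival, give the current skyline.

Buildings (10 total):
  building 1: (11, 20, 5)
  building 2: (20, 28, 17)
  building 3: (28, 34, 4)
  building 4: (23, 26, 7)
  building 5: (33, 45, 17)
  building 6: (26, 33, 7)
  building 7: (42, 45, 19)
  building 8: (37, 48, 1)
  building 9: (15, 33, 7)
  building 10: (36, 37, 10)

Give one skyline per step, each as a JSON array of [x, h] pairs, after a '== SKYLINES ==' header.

== SKYLINES ==
[[11,5],[20,0]]
[[11,5],[20,17],[28,0]]
[[11,5],[20,17],[28,4],[34,0]]
[[11,5],[20,17],[28,4],[34,0]]
[[11,5],[20,17],[28,4],[33,17],[45,0]]
[[11,5],[20,17],[28,7],[33,17],[45,0]]
[[11,5],[20,17],[28,7],[33,17],[42,19],[45,0]]
[[11,5],[20,17],[28,7],[33,17],[42,19],[45,1],[48,0]]
[[11,5],[15,7],[20,17],[28,7],[33,17],[42,19],[45,1],[48,0]]
[[11,5],[15,7],[20,17],[28,7],[33,17],[42,19],[45,1],[48,0]]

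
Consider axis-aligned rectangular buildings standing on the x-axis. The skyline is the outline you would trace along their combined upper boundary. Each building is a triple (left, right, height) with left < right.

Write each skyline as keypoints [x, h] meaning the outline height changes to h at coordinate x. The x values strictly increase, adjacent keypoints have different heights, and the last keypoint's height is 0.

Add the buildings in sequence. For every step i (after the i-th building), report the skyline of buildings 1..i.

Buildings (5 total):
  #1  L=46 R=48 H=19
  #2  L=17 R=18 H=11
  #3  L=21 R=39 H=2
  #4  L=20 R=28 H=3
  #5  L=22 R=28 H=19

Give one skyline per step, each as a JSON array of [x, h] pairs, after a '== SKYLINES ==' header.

== SKYLINES ==
[[46,19],[48,0]]
[[17,11],[18,0],[46,19],[48,0]]
[[17,11],[18,0],[21,2],[39,0],[46,19],[48,0]]
[[17,11],[18,0],[20,3],[28,2],[39,0],[46,19],[48,0]]
[[17,11],[18,0],[20,3],[22,19],[28,2],[39,0],[46,19],[48,0]]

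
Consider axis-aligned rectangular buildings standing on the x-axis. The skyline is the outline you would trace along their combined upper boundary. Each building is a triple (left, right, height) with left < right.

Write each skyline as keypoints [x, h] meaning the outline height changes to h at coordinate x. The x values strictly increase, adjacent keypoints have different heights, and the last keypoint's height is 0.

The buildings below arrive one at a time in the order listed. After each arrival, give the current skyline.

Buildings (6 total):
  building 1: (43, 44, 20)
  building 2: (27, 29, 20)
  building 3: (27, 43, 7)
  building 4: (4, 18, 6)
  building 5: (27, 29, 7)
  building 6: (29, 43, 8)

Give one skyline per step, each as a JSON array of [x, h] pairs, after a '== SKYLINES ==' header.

== SKYLINES ==
[[43,20],[44,0]]
[[27,20],[29,0],[43,20],[44,0]]
[[27,20],[29,7],[43,20],[44,0]]
[[4,6],[18,0],[27,20],[29,7],[43,20],[44,0]]
[[4,6],[18,0],[27,20],[29,7],[43,20],[44,0]]
[[4,6],[18,0],[27,20],[29,8],[43,20],[44,0]]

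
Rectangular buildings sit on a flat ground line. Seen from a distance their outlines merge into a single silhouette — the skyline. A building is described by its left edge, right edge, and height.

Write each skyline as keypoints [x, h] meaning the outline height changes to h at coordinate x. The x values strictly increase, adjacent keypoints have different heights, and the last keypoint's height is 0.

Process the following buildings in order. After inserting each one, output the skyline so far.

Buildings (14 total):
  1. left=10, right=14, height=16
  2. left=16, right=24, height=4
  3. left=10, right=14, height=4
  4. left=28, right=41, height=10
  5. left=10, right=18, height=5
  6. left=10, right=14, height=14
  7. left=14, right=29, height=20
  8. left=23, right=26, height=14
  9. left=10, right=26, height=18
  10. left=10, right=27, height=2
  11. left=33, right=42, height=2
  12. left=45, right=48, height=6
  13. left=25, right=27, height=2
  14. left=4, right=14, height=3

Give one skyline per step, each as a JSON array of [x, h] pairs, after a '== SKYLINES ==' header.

== SKYLINES ==
[[10,16],[14,0]]
[[10,16],[14,0],[16,4],[24,0]]
[[10,16],[14,0],[16,4],[24,0]]
[[10,16],[14,0],[16,4],[24,0],[28,10],[41,0]]
[[10,16],[14,5],[18,4],[24,0],[28,10],[41,0]]
[[10,16],[14,5],[18,4],[24,0],[28,10],[41,0]]
[[10,16],[14,20],[29,10],[41,0]]
[[10,16],[14,20],[29,10],[41,0]]
[[10,18],[14,20],[29,10],[41,0]]
[[10,18],[14,20],[29,10],[41,0]]
[[10,18],[14,20],[29,10],[41,2],[42,0]]
[[10,18],[14,20],[29,10],[41,2],[42,0],[45,6],[48,0]]
[[10,18],[14,20],[29,10],[41,2],[42,0],[45,6],[48,0]]
[[4,3],[10,18],[14,20],[29,10],[41,2],[42,0],[45,6],[48,0]]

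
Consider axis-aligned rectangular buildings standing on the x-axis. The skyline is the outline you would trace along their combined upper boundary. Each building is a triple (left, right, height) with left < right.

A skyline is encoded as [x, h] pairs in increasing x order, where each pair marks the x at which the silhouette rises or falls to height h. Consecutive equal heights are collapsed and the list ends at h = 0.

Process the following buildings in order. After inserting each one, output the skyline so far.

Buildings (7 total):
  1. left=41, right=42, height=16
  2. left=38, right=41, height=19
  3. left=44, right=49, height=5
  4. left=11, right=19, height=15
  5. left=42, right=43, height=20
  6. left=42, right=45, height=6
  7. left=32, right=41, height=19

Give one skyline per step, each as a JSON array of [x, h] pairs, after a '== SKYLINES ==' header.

== SKYLINES ==
[[41,16],[42,0]]
[[38,19],[41,16],[42,0]]
[[38,19],[41,16],[42,0],[44,5],[49,0]]
[[11,15],[19,0],[38,19],[41,16],[42,0],[44,5],[49,0]]
[[11,15],[19,0],[38,19],[41,16],[42,20],[43,0],[44,5],[49,0]]
[[11,15],[19,0],[38,19],[41,16],[42,20],[43,6],[45,5],[49,0]]
[[11,15],[19,0],[32,19],[41,16],[42,20],[43,6],[45,5],[49,0]]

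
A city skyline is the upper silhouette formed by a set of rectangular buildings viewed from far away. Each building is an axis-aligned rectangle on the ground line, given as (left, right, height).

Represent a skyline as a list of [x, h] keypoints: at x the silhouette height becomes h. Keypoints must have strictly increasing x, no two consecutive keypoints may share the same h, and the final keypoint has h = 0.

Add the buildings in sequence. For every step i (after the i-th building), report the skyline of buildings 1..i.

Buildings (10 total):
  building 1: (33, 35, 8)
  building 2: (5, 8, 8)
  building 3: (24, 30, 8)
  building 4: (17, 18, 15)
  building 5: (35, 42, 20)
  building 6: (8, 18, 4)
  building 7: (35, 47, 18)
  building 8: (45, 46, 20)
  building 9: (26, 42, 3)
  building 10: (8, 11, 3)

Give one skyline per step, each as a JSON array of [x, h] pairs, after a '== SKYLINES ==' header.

== SKYLINES ==
[[33,8],[35,0]]
[[5,8],[8,0],[33,8],[35,0]]
[[5,8],[8,0],[24,8],[30,0],[33,8],[35,0]]
[[5,8],[8,0],[17,15],[18,0],[24,8],[30,0],[33,8],[35,0]]
[[5,8],[8,0],[17,15],[18,0],[24,8],[30,0],[33,8],[35,20],[42,0]]
[[5,8],[8,4],[17,15],[18,0],[24,8],[30,0],[33,8],[35,20],[42,0]]
[[5,8],[8,4],[17,15],[18,0],[24,8],[30,0],[33,8],[35,20],[42,18],[47,0]]
[[5,8],[8,4],[17,15],[18,0],[24,8],[30,0],[33,8],[35,20],[42,18],[45,20],[46,18],[47,0]]
[[5,8],[8,4],[17,15],[18,0],[24,8],[30,3],[33,8],[35,20],[42,18],[45,20],[46,18],[47,0]]
[[5,8],[8,4],[17,15],[18,0],[24,8],[30,3],[33,8],[35,20],[42,18],[45,20],[46,18],[47,0]]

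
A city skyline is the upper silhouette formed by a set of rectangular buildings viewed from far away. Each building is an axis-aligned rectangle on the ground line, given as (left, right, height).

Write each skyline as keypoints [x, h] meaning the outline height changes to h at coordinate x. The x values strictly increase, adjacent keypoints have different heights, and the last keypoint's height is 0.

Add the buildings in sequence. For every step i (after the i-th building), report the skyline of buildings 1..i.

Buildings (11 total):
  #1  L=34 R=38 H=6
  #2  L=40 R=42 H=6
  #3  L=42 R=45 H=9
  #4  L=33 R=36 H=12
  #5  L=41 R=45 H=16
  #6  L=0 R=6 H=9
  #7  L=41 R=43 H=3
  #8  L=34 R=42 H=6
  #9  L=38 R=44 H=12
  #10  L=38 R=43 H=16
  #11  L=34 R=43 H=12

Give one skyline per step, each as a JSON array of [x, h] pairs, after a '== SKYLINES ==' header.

== SKYLINES ==
[[34,6],[38,0]]
[[34,6],[38,0],[40,6],[42,0]]
[[34,6],[38,0],[40,6],[42,9],[45,0]]
[[33,12],[36,6],[38,0],[40,6],[42,9],[45,0]]
[[33,12],[36,6],[38,0],[40,6],[41,16],[45,0]]
[[0,9],[6,0],[33,12],[36,6],[38,0],[40,6],[41,16],[45,0]]
[[0,9],[6,0],[33,12],[36,6],[38,0],[40,6],[41,16],[45,0]]
[[0,9],[6,0],[33,12],[36,6],[41,16],[45,0]]
[[0,9],[6,0],[33,12],[36,6],[38,12],[41,16],[45,0]]
[[0,9],[6,0],[33,12],[36,6],[38,16],[45,0]]
[[0,9],[6,0],[33,12],[38,16],[45,0]]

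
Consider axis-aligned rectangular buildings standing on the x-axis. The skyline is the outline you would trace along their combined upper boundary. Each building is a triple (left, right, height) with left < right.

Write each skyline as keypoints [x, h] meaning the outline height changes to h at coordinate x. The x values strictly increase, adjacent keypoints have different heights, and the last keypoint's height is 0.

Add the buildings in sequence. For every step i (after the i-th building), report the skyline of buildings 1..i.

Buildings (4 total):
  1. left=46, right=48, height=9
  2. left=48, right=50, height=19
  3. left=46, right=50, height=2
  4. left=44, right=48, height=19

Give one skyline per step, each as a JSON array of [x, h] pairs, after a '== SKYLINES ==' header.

== SKYLINES ==
[[46,9],[48,0]]
[[46,9],[48,19],[50,0]]
[[46,9],[48,19],[50,0]]
[[44,19],[50,0]]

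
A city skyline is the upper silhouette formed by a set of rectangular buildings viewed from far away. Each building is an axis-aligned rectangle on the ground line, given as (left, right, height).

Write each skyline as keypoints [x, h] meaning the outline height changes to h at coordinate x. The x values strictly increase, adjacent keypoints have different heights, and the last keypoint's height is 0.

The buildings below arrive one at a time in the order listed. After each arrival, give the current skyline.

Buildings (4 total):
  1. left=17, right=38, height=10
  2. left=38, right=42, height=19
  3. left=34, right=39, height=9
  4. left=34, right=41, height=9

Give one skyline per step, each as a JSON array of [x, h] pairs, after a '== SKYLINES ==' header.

== SKYLINES ==
[[17,10],[38,0]]
[[17,10],[38,19],[42,0]]
[[17,10],[38,19],[42,0]]
[[17,10],[38,19],[42,0]]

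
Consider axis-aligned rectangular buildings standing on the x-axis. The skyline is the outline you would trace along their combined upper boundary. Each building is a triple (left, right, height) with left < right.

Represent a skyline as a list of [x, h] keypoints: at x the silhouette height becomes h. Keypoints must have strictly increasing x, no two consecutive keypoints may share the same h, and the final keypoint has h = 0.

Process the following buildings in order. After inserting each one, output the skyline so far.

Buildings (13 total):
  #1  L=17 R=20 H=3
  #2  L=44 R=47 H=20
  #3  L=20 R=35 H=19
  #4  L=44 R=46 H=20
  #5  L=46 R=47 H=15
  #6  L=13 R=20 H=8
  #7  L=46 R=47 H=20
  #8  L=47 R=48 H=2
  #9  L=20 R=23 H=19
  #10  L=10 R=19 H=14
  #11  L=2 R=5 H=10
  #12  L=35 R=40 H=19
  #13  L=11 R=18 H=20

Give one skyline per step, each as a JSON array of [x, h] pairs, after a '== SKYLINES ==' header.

== SKYLINES ==
[[17,3],[20,0]]
[[17,3],[20,0],[44,20],[47,0]]
[[17,3],[20,19],[35,0],[44,20],[47,0]]
[[17,3],[20,19],[35,0],[44,20],[47,0]]
[[17,3],[20,19],[35,0],[44,20],[47,0]]
[[13,8],[20,19],[35,0],[44,20],[47,0]]
[[13,8],[20,19],[35,0],[44,20],[47,0]]
[[13,8],[20,19],[35,0],[44,20],[47,2],[48,0]]
[[13,8],[20,19],[35,0],[44,20],[47,2],[48,0]]
[[10,14],[19,8],[20,19],[35,0],[44,20],[47,2],[48,0]]
[[2,10],[5,0],[10,14],[19,8],[20,19],[35,0],[44,20],[47,2],[48,0]]
[[2,10],[5,0],[10,14],[19,8],[20,19],[40,0],[44,20],[47,2],[48,0]]
[[2,10],[5,0],[10,14],[11,20],[18,14],[19,8],[20,19],[40,0],[44,20],[47,2],[48,0]]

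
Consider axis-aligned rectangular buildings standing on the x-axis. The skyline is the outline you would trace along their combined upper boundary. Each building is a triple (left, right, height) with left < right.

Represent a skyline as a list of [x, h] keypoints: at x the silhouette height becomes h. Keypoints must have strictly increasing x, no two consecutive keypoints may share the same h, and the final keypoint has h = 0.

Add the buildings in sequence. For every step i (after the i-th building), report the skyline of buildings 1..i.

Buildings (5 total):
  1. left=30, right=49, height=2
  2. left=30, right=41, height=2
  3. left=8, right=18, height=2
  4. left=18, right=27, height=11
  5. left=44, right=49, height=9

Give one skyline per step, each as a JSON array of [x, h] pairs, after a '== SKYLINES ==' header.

== SKYLINES ==
[[30,2],[49,0]]
[[30,2],[49,0]]
[[8,2],[18,0],[30,2],[49,0]]
[[8,2],[18,11],[27,0],[30,2],[49,0]]
[[8,2],[18,11],[27,0],[30,2],[44,9],[49,0]]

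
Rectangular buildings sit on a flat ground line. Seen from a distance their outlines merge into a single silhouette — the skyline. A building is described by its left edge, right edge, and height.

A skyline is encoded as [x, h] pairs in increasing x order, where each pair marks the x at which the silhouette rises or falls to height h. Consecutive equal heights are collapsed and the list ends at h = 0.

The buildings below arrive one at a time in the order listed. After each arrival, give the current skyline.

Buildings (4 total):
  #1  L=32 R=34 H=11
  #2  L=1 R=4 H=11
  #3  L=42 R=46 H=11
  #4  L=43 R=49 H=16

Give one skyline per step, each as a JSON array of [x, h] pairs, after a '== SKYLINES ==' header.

== SKYLINES ==
[[32,11],[34,0]]
[[1,11],[4,0],[32,11],[34,0]]
[[1,11],[4,0],[32,11],[34,0],[42,11],[46,0]]
[[1,11],[4,0],[32,11],[34,0],[42,11],[43,16],[49,0]]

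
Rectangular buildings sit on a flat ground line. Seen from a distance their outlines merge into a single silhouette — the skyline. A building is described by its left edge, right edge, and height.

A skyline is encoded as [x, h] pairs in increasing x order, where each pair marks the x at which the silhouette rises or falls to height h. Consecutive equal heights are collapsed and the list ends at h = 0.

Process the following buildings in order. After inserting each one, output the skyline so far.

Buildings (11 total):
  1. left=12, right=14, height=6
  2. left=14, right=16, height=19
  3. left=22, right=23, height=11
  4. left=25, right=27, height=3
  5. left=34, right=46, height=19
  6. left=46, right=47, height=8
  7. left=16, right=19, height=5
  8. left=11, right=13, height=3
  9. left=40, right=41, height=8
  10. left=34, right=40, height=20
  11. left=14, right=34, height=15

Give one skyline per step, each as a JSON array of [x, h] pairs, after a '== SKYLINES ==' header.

== SKYLINES ==
[[12,6],[14,0]]
[[12,6],[14,19],[16,0]]
[[12,6],[14,19],[16,0],[22,11],[23,0]]
[[12,6],[14,19],[16,0],[22,11],[23,0],[25,3],[27,0]]
[[12,6],[14,19],[16,0],[22,11],[23,0],[25,3],[27,0],[34,19],[46,0]]
[[12,6],[14,19],[16,0],[22,11],[23,0],[25,3],[27,0],[34,19],[46,8],[47,0]]
[[12,6],[14,19],[16,5],[19,0],[22,11],[23,0],[25,3],[27,0],[34,19],[46,8],[47,0]]
[[11,3],[12,6],[14,19],[16,5],[19,0],[22,11],[23,0],[25,3],[27,0],[34,19],[46,8],[47,0]]
[[11,3],[12,6],[14,19],[16,5],[19,0],[22,11],[23,0],[25,3],[27,0],[34,19],[46,8],[47,0]]
[[11,3],[12,6],[14,19],[16,5],[19,0],[22,11],[23,0],[25,3],[27,0],[34,20],[40,19],[46,8],[47,0]]
[[11,3],[12,6],[14,19],[16,15],[34,20],[40,19],[46,8],[47,0]]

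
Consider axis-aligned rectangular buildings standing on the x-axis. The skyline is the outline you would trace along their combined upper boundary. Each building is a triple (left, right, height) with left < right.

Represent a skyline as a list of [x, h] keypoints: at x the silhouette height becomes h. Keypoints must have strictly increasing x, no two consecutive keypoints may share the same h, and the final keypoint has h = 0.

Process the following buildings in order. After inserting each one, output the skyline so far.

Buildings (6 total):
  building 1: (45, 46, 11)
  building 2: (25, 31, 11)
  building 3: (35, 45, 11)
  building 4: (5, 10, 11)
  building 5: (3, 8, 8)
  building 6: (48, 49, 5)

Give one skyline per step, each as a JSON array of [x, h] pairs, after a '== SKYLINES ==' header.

== SKYLINES ==
[[45,11],[46,0]]
[[25,11],[31,0],[45,11],[46,0]]
[[25,11],[31,0],[35,11],[46,0]]
[[5,11],[10,0],[25,11],[31,0],[35,11],[46,0]]
[[3,8],[5,11],[10,0],[25,11],[31,0],[35,11],[46,0]]
[[3,8],[5,11],[10,0],[25,11],[31,0],[35,11],[46,0],[48,5],[49,0]]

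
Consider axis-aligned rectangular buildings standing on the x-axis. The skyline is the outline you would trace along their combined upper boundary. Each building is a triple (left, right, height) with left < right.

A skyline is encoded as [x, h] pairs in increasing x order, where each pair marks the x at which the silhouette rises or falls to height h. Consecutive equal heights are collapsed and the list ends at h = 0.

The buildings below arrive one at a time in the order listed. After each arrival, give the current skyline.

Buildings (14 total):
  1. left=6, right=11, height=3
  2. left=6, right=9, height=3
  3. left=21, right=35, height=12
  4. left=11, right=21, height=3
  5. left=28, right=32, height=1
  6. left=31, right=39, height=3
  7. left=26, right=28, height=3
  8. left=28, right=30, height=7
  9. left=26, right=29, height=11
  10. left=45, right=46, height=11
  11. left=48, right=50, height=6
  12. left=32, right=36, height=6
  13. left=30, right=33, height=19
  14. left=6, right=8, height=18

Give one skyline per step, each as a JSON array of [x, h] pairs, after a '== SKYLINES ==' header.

== SKYLINES ==
[[6,3],[11,0]]
[[6,3],[11,0]]
[[6,3],[11,0],[21,12],[35,0]]
[[6,3],[21,12],[35,0]]
[[6,3],[21,12],[35,0]]
[[6,3],[21,12],[35,3],[39,0]]
[[6,3],[21,12],[35,3],[39,0]]
[[6,3],[21,12],[35,3],[39,0]]
[[6,3],[21,12],[35,3],[39,0]]
[[6,3],[21,12],[35,3],[39,0],[45,11],[46,0]]
[[6,3],[21,12],[35,3],[39,0],[45,11],[46,0],[48,6],[50,0]]
[[6,3],[21,12],[35,6],[36,3],[39,0],[45,11],[46,0],[48,6],[50,0]]
[[6,3],[21,12],[30,19],[33,12],[35,6],[36,3],[39,0],[45,11],[46,0],[48,6],[50,0]]
[[6,18],[8,3],[21,12],[30,19],[33,12],[35,6],[36,3],[39,0],[45,11],[46,0],[48,6],[50,0]]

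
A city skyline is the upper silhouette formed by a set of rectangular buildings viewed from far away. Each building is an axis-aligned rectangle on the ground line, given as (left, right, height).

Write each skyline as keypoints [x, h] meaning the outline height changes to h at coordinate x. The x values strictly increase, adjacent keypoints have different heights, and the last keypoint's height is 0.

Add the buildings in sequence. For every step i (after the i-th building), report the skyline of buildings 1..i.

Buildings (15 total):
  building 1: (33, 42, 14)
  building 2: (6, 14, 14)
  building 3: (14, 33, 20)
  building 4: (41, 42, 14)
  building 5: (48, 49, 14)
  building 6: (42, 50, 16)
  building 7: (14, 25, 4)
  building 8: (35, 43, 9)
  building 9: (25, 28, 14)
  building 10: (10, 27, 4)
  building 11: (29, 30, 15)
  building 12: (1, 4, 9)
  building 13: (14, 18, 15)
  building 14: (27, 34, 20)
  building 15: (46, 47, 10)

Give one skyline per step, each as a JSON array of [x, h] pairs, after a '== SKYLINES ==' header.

== SKYLINES ==
[[33,14],[42,0]]
[[6,14],[14,0],[33,14],[42,0]]
[[6,14],[14,20],[33,14],[42,0]]
[[6,14],[14,20],[33,14],[42,0]]
[[6,14],[14,20],[33,14],[42,0],[48,14],[49,0]]
[[6,14],[14,20],[33,14],[42,16],[50,0]]
[[6,14],[14,20],[33,14],[42,16],[50,0]]
[[6,14],[14,20],[33,14],[42,16],[50,0]]
[[6,14],[14,20],[33,14],[42,16],[50,0]]
[[6,14],[14,20],[33,14],[42,16],[50,0]]
[[6,14],[14,20],[33,14],[42,16],[50,0]]
[[1,9],[4,0],[6,14],[14,20],[33,14],[42,16],[50,0]]
[[1,9],[4,0],[6,14],[14,20],[33,14],[42,16],[50,0]]
[[1,9],[4,0],[6,14],[14,20],[34,14],[42,16],[50,0]]
[[1,9],[4,0],[6,14],[14,20],[34,14],[42,16],[50,0]]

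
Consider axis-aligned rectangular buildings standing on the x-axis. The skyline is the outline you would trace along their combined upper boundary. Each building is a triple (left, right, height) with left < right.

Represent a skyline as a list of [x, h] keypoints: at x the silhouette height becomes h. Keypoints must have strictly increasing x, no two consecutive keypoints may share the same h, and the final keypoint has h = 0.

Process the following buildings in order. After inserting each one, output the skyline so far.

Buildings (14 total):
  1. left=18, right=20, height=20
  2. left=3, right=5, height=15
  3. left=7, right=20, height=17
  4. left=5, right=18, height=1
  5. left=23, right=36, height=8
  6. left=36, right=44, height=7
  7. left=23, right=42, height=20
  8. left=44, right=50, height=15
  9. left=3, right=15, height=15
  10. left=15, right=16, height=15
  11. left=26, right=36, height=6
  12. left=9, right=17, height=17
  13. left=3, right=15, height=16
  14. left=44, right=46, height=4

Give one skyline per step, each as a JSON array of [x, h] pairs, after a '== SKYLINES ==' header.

== SKYLINES ==
[[18,20],[20,0]]
[[3,15],[5,0],[18,20],[20,0]]
[[3,15],[5,0],[7,17],[18,20],[20,0]]
[[3,15],[5,1],[7,17],[18,20],[20,0]]
[[3,15],[5,1],[7,17],[18,20],[20,0],[23,8],[36,0]]
[[3,15],[5,1],[7,17],[18,20],[20,0],[23,8],[36,7],[44,0]]
[[3,15],[5,1],[7,17],[18,20],[20,0],[23,20],[42,7],[44,0]]
[[3,15],[5,1],[7,17],[18,20],[20,0],[23,20],[42,7],[44,15],[50,0]]
[[3,15],[7,17],[18,20],[20,0],[23,20],[42,7],[44,15],[50,0]]
[[3,15],[7,17],[18,20],[20,0],[23,20],[42,7],[44,15],[50,0]]
[[3,15],[7,17],[18,20],[20,0],[23,20],[42,7],[44,15],[50,0]]
[[3,15],[7,17],[18,20],[20,0],[23,20],[42,7],[44,15],[50,0]]
[[3,16],[7,17],[18,20],[20,0],[23,20],[42,7],[44,15],[50,0]]
[[3,16],[7,17],[18,20],[20,0],[23,20],[42,7],[44,15],[50,0]]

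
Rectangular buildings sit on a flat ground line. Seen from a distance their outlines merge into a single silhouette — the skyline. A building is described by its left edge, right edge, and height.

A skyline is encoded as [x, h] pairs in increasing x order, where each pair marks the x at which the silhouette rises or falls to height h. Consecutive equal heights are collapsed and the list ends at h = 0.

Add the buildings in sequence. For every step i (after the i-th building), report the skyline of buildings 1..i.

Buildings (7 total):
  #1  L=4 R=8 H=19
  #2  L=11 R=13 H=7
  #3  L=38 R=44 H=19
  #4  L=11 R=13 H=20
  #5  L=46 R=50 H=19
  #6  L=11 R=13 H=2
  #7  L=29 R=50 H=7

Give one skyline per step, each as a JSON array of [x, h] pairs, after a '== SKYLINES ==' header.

== SKYLINES ==
[[4,19],[8,0]]
[[4,19],[8,0],[11,7],[13,0]]
[[4,19],[8,0],[11,7],[13,0],[38,19],[44,0]]
[[4,19],[8,0],[11,20],[13,0],[38,19],[44,0]]
[[4,19],[8,0],[11,20],[13,0],[38,19],[44,0],[46,19],[50,0]]
[[4,19],[8,0],[11,20],[13,0],[38,19],[44,0],[46,19],[50,0]]
[[4,19],[8,0],[11,20],[13,0],[29,7],[38,19],[44,7],[46,19],[50,0]]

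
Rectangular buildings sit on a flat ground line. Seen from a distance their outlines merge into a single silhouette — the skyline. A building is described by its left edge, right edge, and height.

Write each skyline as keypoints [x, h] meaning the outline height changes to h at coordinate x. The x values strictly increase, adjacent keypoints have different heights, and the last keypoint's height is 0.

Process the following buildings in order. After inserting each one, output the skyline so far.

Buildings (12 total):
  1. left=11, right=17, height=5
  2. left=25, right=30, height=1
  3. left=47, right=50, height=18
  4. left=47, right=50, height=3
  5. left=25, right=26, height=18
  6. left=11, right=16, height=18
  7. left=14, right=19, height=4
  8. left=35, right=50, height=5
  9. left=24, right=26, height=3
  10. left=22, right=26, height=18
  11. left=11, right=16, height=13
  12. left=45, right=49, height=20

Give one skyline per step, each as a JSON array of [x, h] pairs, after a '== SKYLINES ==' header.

== SKYLINES ==
[[11,5],[17,0]]
[[11,5],[17,0],[25,1],[30,0]]
[[11,5],[17,0],[25,1],[30,0],[47,18],[50,0]]
[[11,5],[17,0],[25,1],[30,0],[47,18],[50,0]]
[[11,5],[17,0],[25,18],[26,1],[30,0],[47,18],[50,0]]
[[11,18],[16,5],[17,0],[25,18],[26,1],[30,0],[47,18],[50,0]]
[[11,18],[16,5],[17,4],[19,0],[25,18],[26,1],[30,0],[47,18],[50,0]]
[[11,18],[16,5],[17,4],[19,0],[25,18],[26,1],[30,0],[35,5],[47,18],[50,0]]
[[11,18],[16,5],[17,4],[19,0],[24,3],[25,18],[26,1],[30,0],[35,5],[47,18],[50,0]]
[[11,18],[16,5],[17,4],[19,0],[22,18],[26,1],[30,0],[35,5],[47,18],[50,0]]
[[11,18],[16,5],[17,4],[19,0],[22,18],[26,1],[30,0],[35,5],[47,18],[50,0]]
[[11,18],[16,5],[17,4],[19,0],[22,18],[26,1],[30,0],[35,5],[45,20],[49,18],[50,0]]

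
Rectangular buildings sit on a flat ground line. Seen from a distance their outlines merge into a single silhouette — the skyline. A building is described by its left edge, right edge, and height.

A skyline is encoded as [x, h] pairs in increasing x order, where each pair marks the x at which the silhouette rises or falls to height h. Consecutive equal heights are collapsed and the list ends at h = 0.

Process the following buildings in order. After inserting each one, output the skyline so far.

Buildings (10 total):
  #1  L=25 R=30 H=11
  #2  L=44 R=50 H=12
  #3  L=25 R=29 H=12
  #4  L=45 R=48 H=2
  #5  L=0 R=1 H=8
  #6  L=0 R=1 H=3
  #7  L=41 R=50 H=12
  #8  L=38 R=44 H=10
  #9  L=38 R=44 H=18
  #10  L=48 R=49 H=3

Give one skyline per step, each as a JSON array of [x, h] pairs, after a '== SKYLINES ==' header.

== SKYLINES ==
[[25,11],[30,0]]
[[25,11],[30,0],[44,12],[50,0]]
[[25,12],[29,11],[30,0],[44,12],[50,0]]
[[25,12],[29,11],[30,0],[44,12],[50,0]]
[[0,8],[1,0],[25,12],[29,11],[30,0],[44,12],[50,0]]
[[0,8],[1,0],[25,12],[29,11],[30,0],[44,12],[50,0]]
[[0,8],[1,0],[25,12],[29,11],[30,0],[41,12],[50,0]]
[[0,8],[1,0],[25,12],[29,11],[30,0],[38,10],[41,12],[50,0]]
[[0,8],[1,0],[25,12],[29,11],[30,0],[38,18],[44,12],[50,0]]
[[0,8],[1,0],[25,12],[29,11],[30,0],[38,18],[44,12],[50,0]]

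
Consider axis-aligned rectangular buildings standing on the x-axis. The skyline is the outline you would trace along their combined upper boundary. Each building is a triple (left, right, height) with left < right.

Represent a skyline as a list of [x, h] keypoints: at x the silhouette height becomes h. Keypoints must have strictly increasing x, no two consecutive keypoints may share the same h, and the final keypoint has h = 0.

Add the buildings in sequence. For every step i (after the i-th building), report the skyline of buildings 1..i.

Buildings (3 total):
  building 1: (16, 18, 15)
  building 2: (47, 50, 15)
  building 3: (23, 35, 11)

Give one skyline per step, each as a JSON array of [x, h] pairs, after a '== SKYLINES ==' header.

== SKYLINES ==
[[16,15],[18,0]]
[[16,15],[18,0],[47,15],[50,0]]
[[16,15],[18,0],[23,11],[35,0],[47,15],[50,0]]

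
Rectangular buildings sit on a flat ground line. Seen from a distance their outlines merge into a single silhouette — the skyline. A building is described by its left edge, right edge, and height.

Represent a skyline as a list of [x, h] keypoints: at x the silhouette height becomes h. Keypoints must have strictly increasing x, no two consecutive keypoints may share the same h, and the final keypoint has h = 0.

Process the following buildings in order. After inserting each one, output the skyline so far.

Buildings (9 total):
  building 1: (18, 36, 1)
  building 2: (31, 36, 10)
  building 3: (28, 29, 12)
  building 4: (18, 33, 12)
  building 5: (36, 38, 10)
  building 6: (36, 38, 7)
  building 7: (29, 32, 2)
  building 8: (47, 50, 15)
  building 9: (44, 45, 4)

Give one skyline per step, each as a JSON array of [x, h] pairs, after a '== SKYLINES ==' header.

== SKYLINES ==
[[18,1],[36,0]]
[[18,1],[31,10],[36,0]]
[[18,1],[28,12],[29,1],[31,10],[36,0]]
[[18,12],[33,10],[36,0]]
[[18,12],[33,10],[38,0]]
[[18,12],[33,10],[38,0]]
[[18,12],[33,10],[38,0]]
[[18,12],[33,10],[38,0],[47,15],[50,0]]
[[18,12],[33,10],[38,0],[44,4],[45,0],[47,15],[50,0]]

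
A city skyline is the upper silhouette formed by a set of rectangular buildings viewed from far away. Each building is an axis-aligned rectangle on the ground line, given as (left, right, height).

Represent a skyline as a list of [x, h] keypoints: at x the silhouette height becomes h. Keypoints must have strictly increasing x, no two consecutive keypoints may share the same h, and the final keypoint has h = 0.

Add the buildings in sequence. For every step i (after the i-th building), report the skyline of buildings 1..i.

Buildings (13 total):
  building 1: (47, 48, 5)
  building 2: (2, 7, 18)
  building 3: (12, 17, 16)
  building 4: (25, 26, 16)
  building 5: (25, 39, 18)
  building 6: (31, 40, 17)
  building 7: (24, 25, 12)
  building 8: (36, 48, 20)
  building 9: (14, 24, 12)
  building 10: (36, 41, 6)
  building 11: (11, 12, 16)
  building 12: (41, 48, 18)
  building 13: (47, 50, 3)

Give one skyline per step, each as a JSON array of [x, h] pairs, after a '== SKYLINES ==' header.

== SKYLINES ==
[[47,5],[48,0]]
[[2,18],[7,0],[47,5],[48,0]]
[[2,18],[7,0],[12,16],[17,0],[47,5],[48,0]]
[[2,18],[7,0],[12,16],[17,0],[25,16],[26,0],[47,5],[48,0]]
[[2,18],[7,0],[12,16],[17,0],[25,18],[39,0],[47,5],[48,0]]
[[2,18],[7,0],[12,16],[17,0],[25,18],[39,17],[40,0],[47,5],[48,0]]
[[2,18],[7,0],[12,16],[17,0],[24,12],[25,18],[39,17],[40,0],[47,5],[48,0]]
[[2,18],[7,0],[12,16],[17,0],[24,12],[25,18],[36,20],[48,0]]
[[2,18],[7,0],[12,16],[17,12],[25,18],[36,20],[48,0]]
[[2,18],[7,0],[12,16],[17,12],[25,18],[36,20],[48,0]]
[[2,18],[7,0],[11,16],[17,12],[25,18],[36,20],[48,0]]
[[2,18],[7,0],[11,16],[17,12],[25,18],[36,20],[48,0]]
[[2,18],[7,0],[11,16],[17,12],[25,18],[36,20],[48,3],[50,0]]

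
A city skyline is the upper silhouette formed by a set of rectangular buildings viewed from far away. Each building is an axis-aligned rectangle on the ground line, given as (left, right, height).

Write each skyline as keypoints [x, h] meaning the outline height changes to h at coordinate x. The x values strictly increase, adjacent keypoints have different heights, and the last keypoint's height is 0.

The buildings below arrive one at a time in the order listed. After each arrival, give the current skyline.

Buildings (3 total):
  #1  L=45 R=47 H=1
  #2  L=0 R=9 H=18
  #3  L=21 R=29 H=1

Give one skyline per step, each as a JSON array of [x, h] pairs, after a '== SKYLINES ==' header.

== SKYLINES ==
[[45,1],[47,0]]
[[0,18],[9,0],[45,1],[47,0]]
[[0,18],[9,0],[21,1],[29,0],[45,1],[47,0]]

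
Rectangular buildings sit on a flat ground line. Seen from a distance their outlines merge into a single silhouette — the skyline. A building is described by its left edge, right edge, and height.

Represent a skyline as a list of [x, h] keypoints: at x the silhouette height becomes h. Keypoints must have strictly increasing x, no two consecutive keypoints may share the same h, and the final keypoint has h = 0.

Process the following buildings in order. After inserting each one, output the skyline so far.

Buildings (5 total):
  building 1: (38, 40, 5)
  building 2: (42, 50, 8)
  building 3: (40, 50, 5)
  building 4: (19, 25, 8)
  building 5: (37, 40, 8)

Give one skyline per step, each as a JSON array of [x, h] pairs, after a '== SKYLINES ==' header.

== SKYLINES ==
[[38,5],[40,0]]
[[38,5],[40,0],[42,8],[50,0]]
[[38,5],[42,8],[50,0]]
[[19,8],[25,0],[38,5],[42,8],[50,0]]
[[19,8],[25,0],[37,8],[40,5],[42,8],[50,0]]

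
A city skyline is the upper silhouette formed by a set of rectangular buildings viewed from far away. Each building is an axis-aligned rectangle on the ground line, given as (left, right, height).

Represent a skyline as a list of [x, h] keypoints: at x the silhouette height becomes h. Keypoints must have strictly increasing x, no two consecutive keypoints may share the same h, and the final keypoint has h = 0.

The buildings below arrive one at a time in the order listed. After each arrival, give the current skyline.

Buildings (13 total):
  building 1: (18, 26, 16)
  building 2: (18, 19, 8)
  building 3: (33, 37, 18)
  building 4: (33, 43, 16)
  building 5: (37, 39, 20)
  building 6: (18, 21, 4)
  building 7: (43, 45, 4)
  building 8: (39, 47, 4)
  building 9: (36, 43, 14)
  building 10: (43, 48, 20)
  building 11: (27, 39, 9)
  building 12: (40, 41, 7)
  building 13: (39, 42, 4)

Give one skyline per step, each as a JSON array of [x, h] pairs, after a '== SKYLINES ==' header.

== SKYLINES ==
[[18,16],[26,0]]
[[18,16],[26,0]]
[[18,16],[26,0],[33,18],[37,0]]
[[18,16],[26,0],[33,18],[37,16],[43,0]]
[[18,16],[26,0],[33,18],[37,20],[39,16],[43,0]]
[[18,16],[26,0],[33,18],[37,20],[39,16],[43,0]]
[[18,16],[26,0],[33,18],[37,20],[39,16],[43,4],[45,0]]
[[18,16],[26,0],[33,18],[37,20],[39,16],[43,4],[47,0]]
[[18,16],[26,0],[33,18],[37,20],[39,16],[43,4],[47,0]]
[[18,16],[26,0],[33,18],[37,20],[39,16],[43,20],[48,0]]
[[18,16],[26,0],[27,9],[33,18],[37,20],[39,16],[43,20],[48,0]]
[[18,16],[26,0],[27,9],[33,18],[37,20],[39,16],[43,20],[48,0]]
[[18,16],[26,0],[27,9],[33,18],[37,20],[39,16],[43,20],[48,0]]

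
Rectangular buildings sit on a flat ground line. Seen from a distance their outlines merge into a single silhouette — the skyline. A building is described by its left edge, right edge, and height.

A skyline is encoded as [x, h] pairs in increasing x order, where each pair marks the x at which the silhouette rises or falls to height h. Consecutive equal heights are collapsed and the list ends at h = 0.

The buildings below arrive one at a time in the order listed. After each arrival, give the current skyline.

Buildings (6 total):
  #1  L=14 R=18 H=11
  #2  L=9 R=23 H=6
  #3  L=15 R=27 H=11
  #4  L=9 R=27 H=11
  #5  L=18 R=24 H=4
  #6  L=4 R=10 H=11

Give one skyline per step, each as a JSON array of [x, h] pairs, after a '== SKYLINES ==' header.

== SKYLINES ==
[[14,11],[18,0]]
[[9,6],[14,11],[18,6],[23,0]]
[[9,6],[14,11],[27,0]]
[[9,11],[27,0]]
[[9,11],[27,0]]
[[4,11],[27,0]]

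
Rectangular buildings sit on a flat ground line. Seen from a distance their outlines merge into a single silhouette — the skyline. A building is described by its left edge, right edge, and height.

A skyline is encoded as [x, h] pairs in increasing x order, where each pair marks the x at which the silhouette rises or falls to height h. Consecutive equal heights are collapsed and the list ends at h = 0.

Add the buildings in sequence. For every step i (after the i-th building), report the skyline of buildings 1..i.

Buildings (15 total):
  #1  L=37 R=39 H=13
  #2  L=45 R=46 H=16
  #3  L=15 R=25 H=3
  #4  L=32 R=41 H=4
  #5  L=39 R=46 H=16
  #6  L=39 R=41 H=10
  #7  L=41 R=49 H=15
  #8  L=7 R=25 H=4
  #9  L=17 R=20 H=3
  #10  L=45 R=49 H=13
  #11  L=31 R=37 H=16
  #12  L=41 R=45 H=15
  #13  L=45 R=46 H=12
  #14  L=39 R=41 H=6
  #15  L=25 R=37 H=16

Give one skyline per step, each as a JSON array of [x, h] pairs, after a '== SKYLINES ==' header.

== SKYLINES ==
[[37,13],[39,0]]
[[37,13],[39,0],[45,16],[46,0]]
[[15,3],[25,0],[37,13],[39,0],[45,16],[46,0]]
[[15,3],[25,0],[32,4],[37,13],[39,4],[41,0],[45,16],[46,0]]
[[15,3],[25,0],[32,4],[37,13],[39,16],[46,0]]
[[15,3],[25,0],[32,4],[37,13],[39,16],[46,0]]
[[15,3],[25,0],[32,4],[37,13],[39,16],[46,15],[49,0]]
[[7,4],[25,0],[32,4],[37,13],[39,16],[46,15],[49,0]]
[[7,4],[25,0],[32,4],[37,13],[39,16],[46,15],[49,0]]
[[7,4],[25,0],[32,4],[37,13],[39,16],[46,15],[49,0]]
[[7,4],[25,0],[31,16],[37,13],[39,16],[46,15],[49,0]]
[[7,4],[25,0],[31,16],[37,13],[39,16],[46,15],[49,0]]
[[7,4],[25,0],[31,16],[37,13],[39,16],[46,15],[49,0]]
[[7,4],[25,0],[31,16],[37,13],[39,16],[46,15],[49,0]]
[[7,4],[25,16],[37,13],[39,16],[46,15],[49,0]]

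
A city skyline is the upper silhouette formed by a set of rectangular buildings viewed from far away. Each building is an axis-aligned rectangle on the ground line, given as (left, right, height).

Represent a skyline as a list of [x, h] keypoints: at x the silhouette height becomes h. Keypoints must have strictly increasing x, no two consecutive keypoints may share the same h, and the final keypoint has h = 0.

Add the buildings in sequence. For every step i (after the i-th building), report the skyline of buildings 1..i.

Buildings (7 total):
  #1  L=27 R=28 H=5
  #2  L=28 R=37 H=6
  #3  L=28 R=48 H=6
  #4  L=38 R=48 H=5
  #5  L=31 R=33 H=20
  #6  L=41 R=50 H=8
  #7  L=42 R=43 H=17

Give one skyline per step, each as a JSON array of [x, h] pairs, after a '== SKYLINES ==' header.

== SKYLINES ==
[[27,5],[28,0]]
[[27,5],[28,6],[37,0]]
[[27,5],[28,6],[48,0]]
[[27,5],[28,6],[48,0]]
[[27,5],[28,6],[31,20],[33,6],[48,0]]
[[27,5],[28,6],[31,20],[33,6],[41,8],[50,0]]
[[27,5],[28,6],[31,20],[33,6],[41,8],[42,17],[43,8],[50,0]]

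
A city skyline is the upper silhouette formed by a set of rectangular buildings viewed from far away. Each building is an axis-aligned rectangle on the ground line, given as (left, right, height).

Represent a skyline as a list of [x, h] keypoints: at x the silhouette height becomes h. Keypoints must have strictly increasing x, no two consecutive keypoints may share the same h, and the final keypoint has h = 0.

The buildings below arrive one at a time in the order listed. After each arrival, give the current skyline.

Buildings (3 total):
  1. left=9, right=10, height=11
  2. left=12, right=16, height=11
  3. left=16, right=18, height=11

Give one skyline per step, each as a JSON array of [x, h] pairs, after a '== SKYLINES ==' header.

== SKYLINES ==
[[9,11],[10,0]]
[[9,11],[10,0],[12,11],[16,0]]
[[9,11],[10,0],[12,11],[18,0]]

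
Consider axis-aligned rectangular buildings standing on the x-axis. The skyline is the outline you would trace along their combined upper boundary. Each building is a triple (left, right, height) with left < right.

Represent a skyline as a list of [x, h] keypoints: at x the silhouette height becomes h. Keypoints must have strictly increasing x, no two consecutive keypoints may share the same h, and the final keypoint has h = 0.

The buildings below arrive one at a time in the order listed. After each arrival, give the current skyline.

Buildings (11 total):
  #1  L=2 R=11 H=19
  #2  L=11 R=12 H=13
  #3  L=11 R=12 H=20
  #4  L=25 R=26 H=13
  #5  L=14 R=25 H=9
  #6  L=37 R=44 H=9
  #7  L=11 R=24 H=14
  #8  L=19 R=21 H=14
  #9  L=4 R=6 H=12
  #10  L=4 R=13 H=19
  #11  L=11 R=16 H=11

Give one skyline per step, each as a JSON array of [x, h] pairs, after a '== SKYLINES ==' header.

== SKYLINES ==
[[2,19],[11,0]]
[[2,19],[11,13],[12,0]]
[[2,19],[11,20],[12,0]]
[[2,19],[11,20],[12,0],[25,13],[26,0]]
[[2,19],[11,20],[12,0],[14,9],[25,13],[26,0]]
[[2,19],[11,20],[12,0],[14,9],[25,13],[26,0],[37,9],[44,0]]
[[2,19],[11,20],[12,14],[24,9],[25,13],[26,0],[37,9],[44,0]]
[[2,19],[11,20],[12,14],[24,9],[25,13],[26,0],[37,9],[44,0]]
[[2,19],[11,20],[12,14],[24,9],[25,13],[26,0],[37,9],[44,0]]
[[2,19],[11,20],[12,19],[13,14],[24,9],[25,13],[26,0],[37,9],[44,0]]
[[2,19],[11,20],[12,19],[13,14],[24,9],[25,13],[26,0],[37,9],[44,0]]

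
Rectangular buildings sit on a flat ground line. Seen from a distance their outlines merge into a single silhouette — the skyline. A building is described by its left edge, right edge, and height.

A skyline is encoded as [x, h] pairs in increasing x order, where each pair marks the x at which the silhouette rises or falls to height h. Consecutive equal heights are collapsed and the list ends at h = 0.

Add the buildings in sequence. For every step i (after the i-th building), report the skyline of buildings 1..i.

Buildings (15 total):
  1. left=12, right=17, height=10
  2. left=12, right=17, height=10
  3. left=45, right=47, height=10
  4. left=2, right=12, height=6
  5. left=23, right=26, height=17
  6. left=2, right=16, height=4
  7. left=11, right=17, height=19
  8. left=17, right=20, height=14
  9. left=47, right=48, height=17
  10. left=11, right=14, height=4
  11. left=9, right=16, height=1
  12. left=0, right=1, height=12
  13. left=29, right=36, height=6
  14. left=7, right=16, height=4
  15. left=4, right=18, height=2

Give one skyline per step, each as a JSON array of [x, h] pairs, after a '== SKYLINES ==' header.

== SKYLINES ==
[[12,10],[17,0]]
[[12,10],[17,0]]
[[12,10],[17,0],[45,10],[47,0]]
[[2,6],[12,10],[17,0],[45,10],[47,0]]
[[2,6],[12,10],[17,0],[23,17],[26,0],[45,10],[47,0]]
[[2,6],[12,10],[17,0],[23,17],[26,0],[45,10],[47,0]]
[[2,6],[11,19],[17,0],[23,17],[26,0],[45,10],[47,0]]
[[2,6],[11,19],[17,14],[20,0],[23,17],[26,0],[45,10],[47,0]]
[[2,6],[11,19],[17,14],[20,0],[23,17],[26,0],[45,10],[47,17],[48,0]]
[[2,6],[11,19],[17,14],[20,0],[23,17],[26,0],[45,10],[47,17],[48,0]]
[[2,6],[11,19],[17,14],[20,0],[23,17],[26,0],[45,10],[47,17],[48,0]]
[[0,12],[1,0],[2,6],[11,19],[17,14],[20,0],[23,17],[26,0],[45,10],[47,17],[48,0]]
[[0,12],[1,0],[2,6],[11,19],[17,14],[20,0],[23,17],[26,0],[29,6],[36,0],[45,10],[47,17],[48,0]]
[[0,12],[1,0],[2,6],[11,19],[17,14],[20,0],[23,17],[26,0],[29,6],[36,0],[45,10],[47,17],[48,0]]
[[0,12],[1,0],[2,6],[11,19],[17,14],[20,0],[23,17],[26,0],[29,6],[36,0],[45,10],[47,17],[48,0]]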